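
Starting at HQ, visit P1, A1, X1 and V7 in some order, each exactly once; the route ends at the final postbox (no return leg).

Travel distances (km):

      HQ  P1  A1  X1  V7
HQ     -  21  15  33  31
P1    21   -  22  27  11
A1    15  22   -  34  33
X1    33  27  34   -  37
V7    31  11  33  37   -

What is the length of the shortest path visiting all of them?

There are 4! = 24 possible orderings.
HQ - P1 - A1 - X1 - V7: 21+22+34+37 = 114
HQ - P1 - A1 - V7 - X1: 21+22+33+37 = 113
HQ - P1 - X1 - A1 - V7: 21+27+34+33 = 115
HQ - P1 - X1 - V7 - A1: 21+27+37+33 = 118
HQ - P1 - V7 - A1 - X1: 21+11+33+34 = 99
HQ - P1 - V7 - X1 - A1: 21+11+37+34 = 103
HQ - A1 - P1 - X1 - V7: 15+22+27+37 = 101
HQ - A1 - P1 - V7 - X1: 15+22+11+37 = 85
HQ - A1 - X1 - P1 - V7: 15+34+27+11 = 87
HQ - A1 - X1 - V7 - P1: 15+34+37+11 = 97
HQ - A1 - V7 - P1 - X1: 15+33+11+27 = 86
HQ - A1 - V7 - X1 - P1: 15+33+37+27 = 112
HQ - X1 - P1 - A1 - V7: 33+27+22+33 = 115
HQ - X1 - P1 - V7 - A1: 33+27+11+33 = 104
… (10 more)
The minimum is 85.
One shortest path: HQ → A1 → P1 → V7 → X1.

Minimum one-way distance = 85 km.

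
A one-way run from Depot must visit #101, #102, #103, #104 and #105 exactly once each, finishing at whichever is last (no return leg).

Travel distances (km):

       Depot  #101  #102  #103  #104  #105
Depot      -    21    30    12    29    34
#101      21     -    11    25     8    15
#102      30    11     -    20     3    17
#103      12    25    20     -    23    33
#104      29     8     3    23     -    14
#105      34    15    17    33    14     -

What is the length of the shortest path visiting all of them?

58 km — the minimum one-way total.

There are 5! = 120 possible orderings.
Depot - #101 - #102 - #103 - #104 - #105: 21+11+20+23+14 = 89
Depot - #101 - #102 - #103 - #105 - #104: 21+11+20+33+14 = 99
Depot - #101 - #102 - #104 - #103 - #105: 21+11+3+23+33 = 91
Depot - #101 - #102 - #104 - #105 - #103: 21+11+3+14+33 = 82
Depot - #101 - #102 - #105 - #103 - #104: 21+11+17+33+23 = 105
Depot - #101 - #102 - #105 - #104 - #103: 21+11+17+14+23 = 86
Depot - #101 - #103 - #102 - #104 - #105: 21+25+20+3+14 = 83
Depot - #101 - #103 - #102 - #105 - #104: 21+25+20+17+14 = 97
Depot - #101 - #103 - #104 - #102 - #105: 21+25+23+3+17 = 89
Depot - #101 - #103 - #104 - #105 - #102: 21+25+23+14+17 = 100
Depot - #101 - #103 - #105 - #102 - #104: 21+25+33+17+3 = 99
Depot - #101 - #103 - #105 - #104 - #102: 21+25+33+14+3 = 96
Depot - #101 - #104 - #102 - #103 - #105: 21+8+3+20+33 = 85
Depot - #101 - #104 - #102 - #105 - #103: 21+8+3+17+33 = 82
… (106 more)
Depot - #103 - #102 - #104 - #101 - #105: 12+20+3+8+15 = 58  ← best
The minimum is 58.
One shortest path: Depot → #103 → #102 → #104 → #101 → #105.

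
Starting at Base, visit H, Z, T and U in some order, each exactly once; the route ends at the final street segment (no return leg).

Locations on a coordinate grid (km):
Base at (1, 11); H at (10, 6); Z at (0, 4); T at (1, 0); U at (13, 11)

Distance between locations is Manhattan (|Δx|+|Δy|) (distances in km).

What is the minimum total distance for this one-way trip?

There are 4! = 24 possible orderings.
Base → H → Z → T → U: 14+12+5+23 = 54
Base → H → Z → U → T: 14+12+20+23 = 69
Base → H → T → Z → U: 14+15+5+20 = 54
Base → H → T → U → Z: 14+15+23+20 = 72
Base → H → U → Z → T: 14+8+20+5 = 47
Base → H → U → T → Z: 14+8+23+5 = 50
Base → Z → H → T → U: 8+12+15+23 = 58
Base → Z → H → U → T: 8+12+8+23 = 51
Base → Z → T → H → U: 8+5+15+8 = 36
Base → Z → T → U → H: 8+5+23+8 = 44
Base → Z → U → H → T: 8+20+8+15 = 51
Base → Z → U → T → H: 8+20+23+15 = 66
Base → T → H → Z → U: 11+15+12+20 = 58
Base → T → H → U → Z: 11+15+8+20 = 54
… (10 more)
The minimum is 36.
One shortest path: Base → Z → T → H → U.

Minimum one-way distance = 36 km.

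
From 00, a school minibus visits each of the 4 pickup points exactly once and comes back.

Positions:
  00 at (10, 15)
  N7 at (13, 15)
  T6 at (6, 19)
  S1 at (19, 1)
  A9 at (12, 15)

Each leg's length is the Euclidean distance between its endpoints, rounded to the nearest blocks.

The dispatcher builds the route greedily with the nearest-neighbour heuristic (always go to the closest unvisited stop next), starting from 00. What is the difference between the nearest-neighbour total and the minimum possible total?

Excess over optimum: 4 blocks.

From 00: A9=2, N7=3, T6=6, S1=17 → choose A9 (2).
From A9: N7=1, T6=7, S1=16 → choose N7 (1).
From N7: T6=8, S1=15 → choose T6 (8).
From T6: S1=22 → choose S1 (22).
NN route 00 → A9 → N7 → T6 → S1 → 00 costs 50.
Optimal: 00 → T6 → S1 → N7 → A9 → 00 costs 46 (by enumerating all 12 distinct tours).
Excess = 50 − 46 = 4.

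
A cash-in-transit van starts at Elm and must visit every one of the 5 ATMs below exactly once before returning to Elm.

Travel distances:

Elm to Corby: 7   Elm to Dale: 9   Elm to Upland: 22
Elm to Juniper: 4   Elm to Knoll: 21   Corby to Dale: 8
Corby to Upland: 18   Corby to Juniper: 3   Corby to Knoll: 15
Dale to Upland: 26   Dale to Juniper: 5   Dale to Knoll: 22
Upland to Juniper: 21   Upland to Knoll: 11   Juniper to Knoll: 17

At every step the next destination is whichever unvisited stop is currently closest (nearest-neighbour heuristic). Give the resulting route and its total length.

Elm → [Juniper:4 / Corby:7 / Dale:9 / Knoll:21 / Upland:22] → Juniper (4)
Juniper → [Corby:3 / Dale:5 / Knoll:17 / Upland:21] → Corby (3)
Corby → [Dale:8 / Knoll:15 / Upland:18] → Dale (8)
Dale → [Knoll:22 / Upland:26] → Knoll (22)
Knoll → [Upland:11] → Upland (11)
Return Upland→Elm: 22.
Total = 4 + 3 + 8 + 22 + 11 + 22 = 70.

Total distance 70 via the nearest-neighbour route Elm → Juniper → Corby → Dale → Knoll → Upland → Elm.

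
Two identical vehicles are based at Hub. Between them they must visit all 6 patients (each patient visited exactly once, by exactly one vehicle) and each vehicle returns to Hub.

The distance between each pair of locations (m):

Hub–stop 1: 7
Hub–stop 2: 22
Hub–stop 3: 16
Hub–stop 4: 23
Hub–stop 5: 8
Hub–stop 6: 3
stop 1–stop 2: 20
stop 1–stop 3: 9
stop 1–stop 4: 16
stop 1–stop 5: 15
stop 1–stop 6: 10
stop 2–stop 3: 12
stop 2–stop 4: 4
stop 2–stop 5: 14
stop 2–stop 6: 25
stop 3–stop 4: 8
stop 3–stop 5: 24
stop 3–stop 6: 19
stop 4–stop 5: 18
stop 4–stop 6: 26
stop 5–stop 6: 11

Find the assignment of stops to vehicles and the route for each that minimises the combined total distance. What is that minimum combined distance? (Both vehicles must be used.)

56 m — the smallest possible combined total.

Check every non-empty split of the stops between the two vehicles; for each half take its own optimal tour:
  {stop 1} + {stop 2, stop 3, stop 4, stop 5, stop 6}: 14 + 56 = 70
  {stop 2} + {stop 1, stop 3, stop 4, stop 5, stop 6}: 44 + 56 = 100
  {stop 1, stop 2} + {stop 3, stop 4, stop 5, stop 6}: 49 + 56 = 105
  {stop 3} + {stop 1, stop 2, stop 4, stop 5, stop 6}: 32 + 55 = 87
  {stop 1, stop 3} + {stop 2, stop 4, stop 5, stop 6}: 32 + 55 = 87
  {stop 2, stop 3} + {stop 1, stop 4, stop 5, stop 6}: 50 + 55 = 105
  … (31 splits in total)
  {stop 1, stop 2, stop 3, stop 4, stop 5} + {stop 6}: 50 + 6 = 56  ← best
Best: vehicle 1 Hub → stop 1 → stop 3 → stop 4 → stop 2 → stop 5 → Hub = 50; vehicle 2 Hub → stop 6 → Hub = 6; combined 56.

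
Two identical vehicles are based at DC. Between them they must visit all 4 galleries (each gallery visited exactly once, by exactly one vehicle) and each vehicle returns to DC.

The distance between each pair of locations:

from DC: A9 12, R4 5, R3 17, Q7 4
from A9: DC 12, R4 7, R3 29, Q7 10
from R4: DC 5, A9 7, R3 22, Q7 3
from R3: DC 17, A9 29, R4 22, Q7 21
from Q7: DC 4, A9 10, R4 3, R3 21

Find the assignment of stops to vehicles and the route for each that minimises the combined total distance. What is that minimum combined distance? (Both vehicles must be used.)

60 — the smallest possible combined total.

There are 2^3 − 1 = 7 ways to divide the 4 stops into two non-empty groups. For each, the best each vehicle can do is its own shortest tour through its group:
  {A9} + {R4, R3, Q7}: 24 + 46 = 70
  {R4} + {A9, R3, Q7}: 10 + 60 = 70
  {A9, R4} + {R3, Q7}: 24 + 42 = 66
  {R3} + {A9, R4, Q7}: 34 + 26 = 60
  {A9, R3} + {R4, Q7}: 58 + 12 = 70
  {R4, R3} + {A9, Q7}: 44 + 26 = 70
  … (7 splits in total)
Best: vehicle 1 DC → R3 → DC = 34; vehicle 2 DC → A9 → R4 → Q7 → DC = 26; combined 60.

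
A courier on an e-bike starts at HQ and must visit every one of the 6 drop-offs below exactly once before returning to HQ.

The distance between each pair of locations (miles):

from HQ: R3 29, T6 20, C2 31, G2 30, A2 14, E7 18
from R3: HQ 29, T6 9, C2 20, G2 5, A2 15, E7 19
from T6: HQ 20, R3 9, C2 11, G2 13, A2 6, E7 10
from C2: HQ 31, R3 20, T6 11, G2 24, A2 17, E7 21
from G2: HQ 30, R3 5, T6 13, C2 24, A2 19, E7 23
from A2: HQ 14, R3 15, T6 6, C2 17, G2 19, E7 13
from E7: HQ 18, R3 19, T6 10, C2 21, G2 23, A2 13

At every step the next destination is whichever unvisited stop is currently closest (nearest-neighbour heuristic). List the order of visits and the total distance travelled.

From HQ: distances to unvisited — A2=14, E7=18, T6=20, R3=29, G2=30, C2=31. Nearest is A2 (14).
From A2: distances to unvisited — T6=6, E7=13, R3=15, C2=17, G2=19. Nearest is T6 (6).
From T6: distances to unvisited — R3=9, E7=10, C2=11, G2=13. Nearest is R3 (9).
From R3: distances to unvisited — G2=5, E7=19, C2=20. Nearest is G2 (5).
From G2: distances to unvisited — E7=23, C2=24. Nearest is E7 (23).
From E7: distances to unvisited — C2=21. Nearest is C2 (21).
Return C2→HQ: 31.
Total = 14 + 6 + 9 + 5 + 23 + 21 + 31 = 109.

Total distance 109 miles via the nearest-neighbour route HQ → A2 → T6 → R3 → G2 → E7 → C2 → HQ.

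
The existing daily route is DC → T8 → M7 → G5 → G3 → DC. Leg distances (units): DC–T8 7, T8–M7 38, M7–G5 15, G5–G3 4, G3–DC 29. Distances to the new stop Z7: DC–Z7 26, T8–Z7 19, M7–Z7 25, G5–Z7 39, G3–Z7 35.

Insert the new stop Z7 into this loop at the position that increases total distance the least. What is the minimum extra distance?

Minimum extra distance: 6, inserting Z7 between T8 and M7.

Insertion cost between consecutive stops i–j is d(i,Z7) + d(Z7,j) − d(i,j):
  between DC and T8: 26 + 19 − 7 = 38
  between T8 and M7: 19 + 25 − 38 = 6
  between M7 and G5: 25 + 39 − 15 = 49
  between G5 and G3: 39 + 35 − 4 = 70
  between G3 and DC: 35 + 26 − 29 = 32
Cheapest insertion is between T8 and M7, adding 6.
New total = 93 + 6 = 99.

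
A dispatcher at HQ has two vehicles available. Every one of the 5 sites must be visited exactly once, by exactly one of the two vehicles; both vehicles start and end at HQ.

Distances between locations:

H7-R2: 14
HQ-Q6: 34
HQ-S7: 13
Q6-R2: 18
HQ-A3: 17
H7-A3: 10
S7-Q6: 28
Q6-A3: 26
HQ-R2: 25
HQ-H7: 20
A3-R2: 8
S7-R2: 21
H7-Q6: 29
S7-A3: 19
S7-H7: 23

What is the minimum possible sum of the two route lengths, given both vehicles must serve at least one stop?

Minimum combined distance: 116.

Try each way of splitting the stops between the two vehicles (each non-empty) and, for each split, find the best tour for each vehicle:
  {S7} + {H7, Q6, A3, R2}: 26 + 90 = 116
  {H7} + {S7, Q6, A3, R2}: 40 + 84 = 124
  {S7, H7} + {Q6, A3, R2}: 56 + 77 = 133
  {Q6} + {S7, H7, A3, R2}: 68 + 72 = 140
  {S7, Q6} + {H7, A3, R2}: 75 + 59 = 134
  {H7, Q6} + {S7, A3, R2}: 83 + 59 = 142
  … (15 splits in total)
Best: vehicle 1 HQ → S7 → HQ = 26; vehicle 2 HQ → H7 → A3 → R2 → Q6 → HQ = 90; combined 116.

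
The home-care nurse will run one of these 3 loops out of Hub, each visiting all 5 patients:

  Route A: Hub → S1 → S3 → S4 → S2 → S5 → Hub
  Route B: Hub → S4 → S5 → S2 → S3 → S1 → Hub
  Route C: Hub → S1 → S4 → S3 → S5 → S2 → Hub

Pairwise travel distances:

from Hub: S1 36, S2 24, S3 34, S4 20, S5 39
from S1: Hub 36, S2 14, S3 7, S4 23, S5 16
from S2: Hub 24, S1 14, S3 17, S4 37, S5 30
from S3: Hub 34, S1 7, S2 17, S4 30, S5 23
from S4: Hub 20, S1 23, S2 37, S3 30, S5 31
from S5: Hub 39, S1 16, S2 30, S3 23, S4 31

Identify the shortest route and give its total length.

Route A: 36 + 7 + 30 + 37 + 30 + 39 = 179
Route B: 20 + 31 + 30 + 17 + 7 + 36 = 141
Route C: 36 + 23 + 30 + 23 + 30 + 24 = 166

Shortest is Route B, total 141.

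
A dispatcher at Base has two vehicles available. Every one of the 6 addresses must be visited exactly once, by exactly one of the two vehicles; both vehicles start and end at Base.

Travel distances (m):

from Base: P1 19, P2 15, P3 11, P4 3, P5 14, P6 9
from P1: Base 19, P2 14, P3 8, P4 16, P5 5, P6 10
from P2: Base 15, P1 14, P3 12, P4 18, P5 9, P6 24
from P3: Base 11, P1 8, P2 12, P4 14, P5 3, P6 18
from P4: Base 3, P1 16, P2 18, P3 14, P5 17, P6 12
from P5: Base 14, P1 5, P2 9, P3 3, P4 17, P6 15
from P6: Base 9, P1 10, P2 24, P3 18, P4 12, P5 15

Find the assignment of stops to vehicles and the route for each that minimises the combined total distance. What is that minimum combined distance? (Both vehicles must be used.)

Check every non-empty split of the stops between the two vehicles; for each half take its own optimal tour:
  {P1} + {P2, P3, P4, P5, P6}: 38 + 60 = 98
  {P2} + {P1, P3, P4, P5, P6}: 30 + 44 = 74
  {P1, P2} + {P3, P4, P5, P6}: 48 + 44 = 92
  {P3} + {P1, P2, P4, P5, P6}: 22 + 54 = 76
  {P1, P3} + {P2, P4, P5, P6}: 38 + 54 = 92
  {P2, P3} + {P1, P4, P5, P6}: 38 + 44 = 82
  … (31 splits in total)
  {P4} + {P1, P2, P3, P5, P6}: 6 + 54 = 60  ← best
Best: vehicle 1 Base → P4 → Base = 6; vehicle 2 Base → P2 → P3 → P5 → P1 → P6 → Base = 54; combined 60.

60 m — the smallest possible combined total.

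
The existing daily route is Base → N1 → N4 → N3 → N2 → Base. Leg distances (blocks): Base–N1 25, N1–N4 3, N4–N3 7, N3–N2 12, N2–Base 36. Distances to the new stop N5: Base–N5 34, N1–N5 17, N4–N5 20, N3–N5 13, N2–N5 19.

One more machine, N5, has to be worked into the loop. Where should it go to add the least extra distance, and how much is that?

Minimum extra distance: 17 blocks, inserting N5 between N2 and Base.

Insertion cost between consecutive stops i–j is d(i,N5) + d(N5,j) − d(i,j):
  between Base and N1: 34 + 17 − 25 = 26
  between N1 and N4: 17 + 20 − 3 = 34
  between N4 and N3: 20 + 13 − 7 = 26
  between N3 and N2: 13 + 19 − 12 = 20
  between N2 and Base: 19 + 34 − 36 = 17
Cheapest insertion is between N2 and Base, adding 17.
New total = 83 + 17 = 100.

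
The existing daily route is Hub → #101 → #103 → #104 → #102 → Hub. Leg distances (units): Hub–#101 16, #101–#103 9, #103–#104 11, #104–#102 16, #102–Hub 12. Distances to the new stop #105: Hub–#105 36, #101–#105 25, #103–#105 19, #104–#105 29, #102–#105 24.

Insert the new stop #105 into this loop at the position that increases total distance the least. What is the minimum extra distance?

Insertion cost between consecutive stops i–j is d(i,#105) + d(#105,j) − d(i,j):
  between Hub and #101: 36 + 25 − 16 = 45
  between #101 and #103: 25 + 19 − 9 = 35
  between #103 and #104: 19 + 29 − 11 = 37
  between #104 and #102: 29 + 24 − 16 = 37
  between #102 and Hub: 24 + 36 − 12 = 48
Cheapest insertion is between #101 and #103, adding 35.
New total = 64 + 35 = 99.

Adding 35 by placing #105 on the #101–#103 leg.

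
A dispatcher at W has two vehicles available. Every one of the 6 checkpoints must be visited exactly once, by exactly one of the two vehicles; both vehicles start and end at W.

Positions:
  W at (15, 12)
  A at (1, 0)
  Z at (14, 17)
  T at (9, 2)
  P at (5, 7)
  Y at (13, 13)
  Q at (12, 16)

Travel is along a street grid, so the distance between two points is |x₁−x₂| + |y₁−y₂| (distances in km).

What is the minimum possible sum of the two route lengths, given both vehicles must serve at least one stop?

There are 2^5 − 1 = 31 ways to divide the 6 stops into two non-empty groups. For each, the best each vehicle can do is its own shortest tour through its group:
  {A} + {Z, T, P, Y, Q}: 52 + 52 = 104
  {Z} + {A, T, P, Y, Q}: 12 + 60 = 72
  {A, Z} + {T, P, Y, Q}: 62 + 48 = 110
  {T} + {A, Z, P, Y, Q}: 32 + 64 = 96
  {A, T} + {Z, P, Y, Q}: 52 + 42 = 94
  {Z, T} + {A, P, Y, Q}: 42 + 60 = 102
  … (31 splits in total)
  {A, T, P} + {Z, Y, Q}: 52 + 16 = 68  ← best
Best: vehicle 1 W → T → A → P → W = 52; vehicle 2 W → Z → Q → Y → W = 16; combined 68.

Minimum combined distance: 68 km.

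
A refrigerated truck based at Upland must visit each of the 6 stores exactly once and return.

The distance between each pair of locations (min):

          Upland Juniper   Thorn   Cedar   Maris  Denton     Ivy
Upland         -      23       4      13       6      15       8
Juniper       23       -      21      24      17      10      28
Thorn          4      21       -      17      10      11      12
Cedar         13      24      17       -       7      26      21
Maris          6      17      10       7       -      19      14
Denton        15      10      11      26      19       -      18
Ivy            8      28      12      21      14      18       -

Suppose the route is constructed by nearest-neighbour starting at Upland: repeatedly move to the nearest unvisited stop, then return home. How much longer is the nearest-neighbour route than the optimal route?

The nearest-neighbour route is 15 min longer than optimal.

From Upland: Thorn=4, Maris=6, Ivy=8, Cedar=13, Denton=15, Juniper=23 → choose Thorn (4).
From Thorn: Maris=10, Denton=11, Ivy=12, Cedar=17, Juniper=21 → choose Maris (10).
From Maris: Cedar=7, Ivy=14, Juniper=17, Denton=19 → choose Cedar (7).
From Cedar: Ivy=21, Juniper=24, Denton=26 → choose Ivy (21).
From Ivy: Denton=18, Juniper=28 → choose Denton (18).
From Denton: Juniper=10 → choose Juniper (10).
NN route Upland → Thorn → Maris → Cedar → Ivy → Denton → Juniper → Upland costs 93.
Optimal: Upland → Thorn → Denton → Juniper → Cedar → Maris → Ivy → Upland costs 78 (by enumerating all 360 distinct tours).
Excess = 93 − 78 = 15.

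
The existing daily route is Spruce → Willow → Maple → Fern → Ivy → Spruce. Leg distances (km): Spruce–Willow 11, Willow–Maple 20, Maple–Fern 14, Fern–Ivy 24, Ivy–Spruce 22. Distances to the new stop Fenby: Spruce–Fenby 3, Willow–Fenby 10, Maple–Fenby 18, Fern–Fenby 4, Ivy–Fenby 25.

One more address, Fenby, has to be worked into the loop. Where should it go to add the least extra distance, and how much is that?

Insertion cost between consecutive stops i–j is d(i,Fenby) + d(Fenby,j) − d(i,j):
  between Spruce and Willow: 3 + 10 − 11 = 2
  between Willow and Maple: 10 + 18 − 20 = 8
  between Maple and Fern: 18 + 4 − 14 = 8
  between Fern and Ivy: 4 + 25 − 24 = 5
  between Ivy and Spruce: 25 + 3 − 22 = 6
Cheapest insertion is between Spruce and Willow, adding 2.
New total = 91 + 2 = 93.

Minimum extra distance: 2 km, inserting Fenby between Spruce and Willow.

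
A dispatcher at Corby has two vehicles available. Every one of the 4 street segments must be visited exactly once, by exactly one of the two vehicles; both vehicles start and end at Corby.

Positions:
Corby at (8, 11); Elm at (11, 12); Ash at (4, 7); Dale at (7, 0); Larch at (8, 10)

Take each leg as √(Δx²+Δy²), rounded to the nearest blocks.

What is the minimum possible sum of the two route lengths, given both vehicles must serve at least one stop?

Try each way of splitting the stops between the two vehicles (each non-empty) and, for each split, find the best tour for each vehicle:
  {Elm} + {Ash, Dale, Larch}: 6 + 25 = 31
  {Ash} + {Elm, Dale, Larch}: 12 + 27 = 39
  {Elm, Ash} + {Dale, Larch}: 18 + 22 = 40
  {Dale} + {Elm, Ash, Larch}: 22 + 18 = 40
  {Elm, Dale} + {Ash, Larch}: 27 + 12 = 39
  {Ash, Dale} + {Elm, Larch}: 25 + 8 = 33
  … (7 splits in total)
Best: vehicle 1 Corby → Elm → Corby = 6; vehicle 2 Corby → Ash → Dale → Larch → Corby = 25; combined 31.

Minimum combined distance: 31 blocks.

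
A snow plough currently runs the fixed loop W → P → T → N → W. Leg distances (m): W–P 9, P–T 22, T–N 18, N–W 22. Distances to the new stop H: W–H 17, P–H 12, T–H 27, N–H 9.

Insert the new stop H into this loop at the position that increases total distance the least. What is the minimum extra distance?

Insertion cost between consecutive stops i–j is d(i,H) + d(H,j) − d(i,j):
  between W and P: 17 + 12 − 9 = 20
  between P and T: 12 + 27 − 22 = 17
  between T and N: 27 + 9 − 18 = 18
  between N and W: 9 + 17 − 22 = 4
Cheapest insertion is between N and W, adding 4.
New total = 71 + 4 = 75.

+4 m — insert H between N and W.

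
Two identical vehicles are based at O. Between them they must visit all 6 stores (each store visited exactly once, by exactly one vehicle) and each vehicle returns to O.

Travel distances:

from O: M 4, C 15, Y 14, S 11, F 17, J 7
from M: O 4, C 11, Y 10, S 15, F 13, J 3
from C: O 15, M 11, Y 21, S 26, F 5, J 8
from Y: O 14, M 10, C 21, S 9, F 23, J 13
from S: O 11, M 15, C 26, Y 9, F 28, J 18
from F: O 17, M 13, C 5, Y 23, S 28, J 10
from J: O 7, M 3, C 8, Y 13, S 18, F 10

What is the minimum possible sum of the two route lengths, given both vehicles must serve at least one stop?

Check every non-empty split of the stops between the two vehicles; for each half take its own optimal tour:
  {M} + {C, Y, S, F, J}: 8 + 63 = 71
  {C} + {M, Y, S, F, J}: 30 + 60 = 90
  {M, C} + {Y, S, F, J}: 30 + 60 = 90
  {Y} + {M, C, S, F, J}: 28 + 59 = 87
  {M, Y} + {C, S, F, J}: 28 + 59 = 87
  {C, Y} + {M, S, F, J}: 50 + 56 = 106
  … (31 splits in total)
Best: vehicle 1 O → M → O = 8; vehicle 2 O → C → F → J → Y → S → O = 63; combined 71.

71 — the smallest possible combined total.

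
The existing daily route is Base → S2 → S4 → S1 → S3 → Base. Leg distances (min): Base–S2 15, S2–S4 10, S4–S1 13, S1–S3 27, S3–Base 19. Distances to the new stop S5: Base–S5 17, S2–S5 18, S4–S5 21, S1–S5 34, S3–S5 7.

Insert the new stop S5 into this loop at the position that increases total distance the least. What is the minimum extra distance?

Minimum extra distance: 5 min, inserting S5 between S3 and Base.

Insertion cost between consecutive stops i–j is d(i,S5) + d(S5,j) − d(i,j):
  between Base and S2: 17 + 18 − 15 = 20
  between S2 and S4: 18 + 21 − 10 = 29
  between S4 and S1: 21 + 34 − 13 = 42
  between S1 and S3: 34 + 7 − 27 = 14
  between S3 and Base: 7 + 17 − 19 = 5
Cheapest insertion is between S3 and Base, adding 5.
New total = 84 + 5 = 89.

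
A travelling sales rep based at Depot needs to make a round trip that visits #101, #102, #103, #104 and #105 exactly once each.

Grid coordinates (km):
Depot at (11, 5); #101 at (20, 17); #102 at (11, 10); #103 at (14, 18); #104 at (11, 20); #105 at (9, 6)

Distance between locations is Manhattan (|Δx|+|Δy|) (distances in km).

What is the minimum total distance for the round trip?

Depot → #101 → #102 → #103 → #104 → #105 → Depot: 21+16+11+5+16+3 = 72
Depot → #101 → #102 → #103 → #105 → #104 → Depot: 21+16+11+17+16+15 = 96
Depot → #101 → #102 → #104 → #103 → #105 → Depot: 21+16+10+5+17+3 = 72
Depot → #101 → #102 → #104 → #105 → #103 → Depot: 21+16+10+16+17+16 = 96
Depot → #101 → #102 → #105 → #103 → #104 → Depot: 21+16+6+17+5+15 = 80
Depot → #101 → #102 → #105 → #104 → #103 → Depot: 21+16+6+16+5+16 = 80
Depot → #101 → #103 → #102 → #104 → #105 → Depot: 21+7+11+10+16+3 = 68
Depot → #101 → #103 → #102 → #105 → #104 → Depot: 21+7+11+6+16+15 = 76
Depot → #101 → #103 → #104 → #102 → #105 → Depot: 21+7+5+10+6+3 = 52
Depot → #101 → #103 → #104 → #105 → #102 → Depot: 21+7+5+16+6+5 = 60
Depot → #101 → #103 → #105 → #102 → #104 → Depot: 21+7+17+6+10+15 = 76
Depot → #101 → #103 → #105 → #104 → #102 → Depot: 21+7+17+16+10+5 = 76
Depot → #101 → #104 → #102 → #103 → #105 → Depot: 21+12+10+11+17+3 = 74
Depot → #101 → #104 → #102 → #105 → #103 → Depot: 21+12+10+6+17+16 = 82
… (46 more)
The minimum is 52.
One optimal route: Depot → #101 → #103 → #104 → #102 → #105 → Depot (or its reverse).

Minimum total distance: 52 km.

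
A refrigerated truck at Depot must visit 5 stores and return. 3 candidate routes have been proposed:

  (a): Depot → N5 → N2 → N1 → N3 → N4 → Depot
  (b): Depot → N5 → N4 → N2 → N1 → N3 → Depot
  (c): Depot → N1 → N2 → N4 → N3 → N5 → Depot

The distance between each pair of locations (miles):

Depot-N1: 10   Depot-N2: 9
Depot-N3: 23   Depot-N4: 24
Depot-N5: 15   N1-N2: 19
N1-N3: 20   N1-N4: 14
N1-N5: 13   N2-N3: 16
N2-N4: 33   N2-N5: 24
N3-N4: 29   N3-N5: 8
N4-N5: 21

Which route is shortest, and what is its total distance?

(a): 15 + 24 + 19 + 20 + 29 + 24 = 131
(b): 15 + 21 + 33 + 19 + 20 + 23 = 131
(c): 10 + 19 + 33 + 29 + 8 + 15 = 114

114 miles — (c) is the shortest.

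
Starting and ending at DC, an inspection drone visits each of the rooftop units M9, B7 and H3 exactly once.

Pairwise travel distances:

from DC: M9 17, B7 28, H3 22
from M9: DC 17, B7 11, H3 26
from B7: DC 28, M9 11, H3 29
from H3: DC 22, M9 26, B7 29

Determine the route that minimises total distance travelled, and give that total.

With 3 stops there are 3!/2 = 3 distinct round trips (a route and its reverse cost the same).
DC - M9 - B7 - H3 - DC: 17+11+29+22 = 79
DC - M9 - H3 - B7 - DC: 17+26+29+28 = 100
DC - B7 - M9 - H3 - DC: 28+11+26+22 = 87
The minimum is 79.
One optimal route: DC → M9 → B7 → H3 → DC (or its reverse).

Shortest round trip = 79.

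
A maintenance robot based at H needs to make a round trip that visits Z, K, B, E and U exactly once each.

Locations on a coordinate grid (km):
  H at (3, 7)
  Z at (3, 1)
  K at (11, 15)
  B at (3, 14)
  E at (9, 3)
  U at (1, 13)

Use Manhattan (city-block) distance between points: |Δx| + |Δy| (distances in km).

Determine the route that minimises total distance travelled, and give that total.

Shortest round trip = 48 km.

H → Z → K → B → E → U → H: 6+22+9+17+18+8 = 80
H → Z → K → B → U → E → H: 6+22+9+3+18+10 = 68
H → Z → K → E → B → U → H: 6+22+14+17+3+8 = 70
H → Z → K → E → U → B → H: 6+22+14+18+3+7 = 70
H → Z → K → U → B → E → H: 6+22+12+3+17+10 = 70
H → Z → K → U → E → B → H: 6+22+12+18+17+7 = 82
H → Z → B → K → E → U → H: 6+13+9+14+18+8 = 68
H → Z → B → K → U → E → H: 6+13+9+12+18+10 = 68
H → Z → B → E → K → U → H: 6+13+17+14+12+8 = 70
H → Z → B → E → U → K → H: 6+13+17+18+12+16 = 82
H → Z → B → U → K → E → H: 6+13+3+12+14+10 = 58
H → Z → B → U → E → K → H: 6+13+3+18+14+16 = 70
H → Z → E → K → B → U → H: 6+8+14+9+3+8 = 48
H → Z → E → K → U → B → H: 6+8+14+12+3+7 = 50
… (46 more)
The minimum is 48.
One optimal route: H → Z → E → K → B → U → H (or its reverse).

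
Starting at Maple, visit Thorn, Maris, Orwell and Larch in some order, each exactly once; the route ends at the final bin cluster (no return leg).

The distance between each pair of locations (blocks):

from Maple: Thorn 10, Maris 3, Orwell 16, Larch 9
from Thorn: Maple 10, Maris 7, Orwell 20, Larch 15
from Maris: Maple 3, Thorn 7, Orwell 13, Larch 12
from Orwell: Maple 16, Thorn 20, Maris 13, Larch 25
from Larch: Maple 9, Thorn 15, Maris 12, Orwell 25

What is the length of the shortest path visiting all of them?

44 blocks — the minimum one-way total.

There are 4! = 24 possible orderings.
Maple - Thorn - Maris - Orwell - Larch: 10+7+13+25 = 55
Maple - Thorn - Maris - Larch - Orwell: 10+7+12+25 = 54
Maple - Thorn - Orwell - Maris - Larch: 10+20+13+12 = 55
Maple - Thorn - Orwell - Larch - Maris: 10+20+25+12 = 67
Maple - Thorn - Larch - Maris - Orwell: 10+15+12+13 = 50
Maple - Thorn - Larch - Orwell - Maris: 10+15+25+13 = 63
Maple - Maris - Thorn - Orwell - Larch: 3+7+20+25 = 55
Maple - Maris - Thorn - Larch - Orwell: 3+7+15+25 = 50
Maple - Maris - Orwell - Thorn - Larch: 3+13+20+15 = 51
Maple - Maris - Orwell - Larch - Thorn: 3+13+25+15 = 56
Maple - Maris - Larch - Thorn - Orwell: 3+12+15+20 = 50
Maple - Maris - Larch - Orwell - Thorn: 3+12+25+20 = 60
Maple - Orwell - Thorn - Maris - Larch: 16+20+7+12 = 55
Maple - Orwell - Thorn - Larch - Maris: 16+20+15+12 = 63
… (10 more)
Maple - Larch - Thorn - Maris - Orwell: 9+15+7+13 = 44  ← best
The minimum is 44.
One shortest path: Maple → Larch → Thorn → Maris → Orwell.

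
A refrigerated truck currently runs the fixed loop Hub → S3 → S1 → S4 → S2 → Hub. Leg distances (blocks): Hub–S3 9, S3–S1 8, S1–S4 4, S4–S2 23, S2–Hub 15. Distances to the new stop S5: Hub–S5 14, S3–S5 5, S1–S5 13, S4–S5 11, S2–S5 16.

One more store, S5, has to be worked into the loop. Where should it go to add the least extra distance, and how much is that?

Insertion cost between consecutive stops i–j is d(i,S5) + d(S5,j) − d(i,j):
  between Hub and S3: 14 + 5 − 9 = 10
  between S3 and S1: 5 + 13 − 8 = 10
  between S1 and S4: 13 + 11 − 4 = 20
  between S4 and S2: 11 + 16 − 23 = 4
  between S2 and Hub: 16 + 14 − 15 = 15
Cheapest insertion is between S4 and S2, adding 4.
New total = 59 + 4 = 63.

+4 blocks — insert S5 between S4 and S2.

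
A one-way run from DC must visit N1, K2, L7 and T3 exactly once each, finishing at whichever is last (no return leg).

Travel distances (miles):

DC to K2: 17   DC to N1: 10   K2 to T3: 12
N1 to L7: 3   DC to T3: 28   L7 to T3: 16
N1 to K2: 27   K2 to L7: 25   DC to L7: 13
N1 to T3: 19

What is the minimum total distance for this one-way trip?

There are 4! = 24 possible orderings.
DC - N1 - K2 - L7 - T3: 10+27+25+16 = 78
DC - N1 - K2 - T3 - L7: 10+27+12+16 = 65
DC - N1 - L7 - K2 - T3: 10+3+25+12 = 50
DC - N1 - L7 - T3 - K2: 10+3+16+12 = 41
DC - N1 - T3 - K2 - L7: 10+19+12+25 = 66
DC - N1 - T3 - L7 - K2: 10+19+16+25 = 70
DC - K2 - N1 - L7 - T3: 17+27+3+16 = 63
DC - K2 - N1 - T3 - L7: 17+27+19+16 = 79
DC - K2 - L7 - N1 - T3: 17+25+3+19 = 64
DC - K2 - L7 - T3 - N1: 17+25+16+19 = 77
DC - K2 - T3 - N1 - L7: 17+12+19+3 = 51
DC - K2 - T3 - L7 - N1: 17+12+16+3 = 48
DC - L7 - N1 - K2 - T3: 13+3+27+12 = 55
DC - L7 - N1 - T3 - K2: 13+3+19+12 = 47
… (10 more)
The minimum is 41.
One shortest path: DC → N1 → L7 → T3 → K2.

Minimum one-way distance = 41 miles.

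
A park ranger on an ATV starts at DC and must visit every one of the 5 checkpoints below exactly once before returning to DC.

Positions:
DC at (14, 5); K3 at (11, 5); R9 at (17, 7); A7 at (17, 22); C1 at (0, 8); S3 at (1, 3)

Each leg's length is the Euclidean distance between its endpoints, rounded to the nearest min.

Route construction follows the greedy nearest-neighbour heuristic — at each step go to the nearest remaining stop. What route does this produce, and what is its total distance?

At DC the remaining stops are K3 3, R9 4, S3 13, C1 14, A7 17; go to K3.
At K3 the remaining stops are R9 6, S3 10, C1 11, A7 18; go to R9.
At R9 the remaining stops are A7 15, S3 16, C1 17; go to A7.
At A7 the remaining stops are C1 22, S3 25; go to C1.
At C1 the remaining stops are S3 5; go to S3.
Return S3→DC: 13.
Total = 3 + 6 + 15 + 22 + 5 + 13 = 64.

Total distance 64 min via the nearest-neighbour route DC → K3 → R9 → A7 → C1 → S3 → DC.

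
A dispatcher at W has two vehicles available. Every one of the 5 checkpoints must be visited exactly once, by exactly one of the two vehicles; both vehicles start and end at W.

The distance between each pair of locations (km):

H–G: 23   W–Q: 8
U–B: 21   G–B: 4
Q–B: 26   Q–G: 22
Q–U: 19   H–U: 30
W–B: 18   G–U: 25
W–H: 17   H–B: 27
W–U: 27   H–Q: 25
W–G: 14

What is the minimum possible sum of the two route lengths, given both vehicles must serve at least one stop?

Check every non-empty split of the stops between the two vehicles; for each half take its own optimal tour:
  {H} + {Q, G, U, B}: 34 + 66 = 100
  {Q} + {H, G, U, B}: 16 + 86 = 102
  {H, Q} + {G, U, B}: 50 + 66 = 116
  {G} + {H, Q, U, B}: 28 + 92 = 120
  {H, G} + {Q, U, B}: 54 + 66 = 120
  {Q, G} + {H, U, B}: 44 + 86 = 130
  … (15 splits in total)
Best: vehicle 1 W → H → W = 34; vehicle 2 W → Q → U → B → G → W = 66; combined 100.

Minimum combined distance: 100 km.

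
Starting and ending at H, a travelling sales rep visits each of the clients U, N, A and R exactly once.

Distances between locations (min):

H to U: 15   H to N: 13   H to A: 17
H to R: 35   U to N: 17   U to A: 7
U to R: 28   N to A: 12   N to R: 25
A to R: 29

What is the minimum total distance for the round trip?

Minimum total distance: 89 min.

With 4 stops there are 4!/2 = 12 distinct round trips (a route and its reverse cost the same).
H-U-N-A-R-H: 15+17+12+29+35 = 108
H-U-N-R-A-H: 15+17+25+29+17 = 103
H-U-A-N-R-H: 15+7+12+25+35 = 94
H-U-A-R-N-H: 15+7+29+25+13 = 89
H-U-R-N-A-H: 15+28+25+12+17 = 97
H-U-R-A-N-H: 15+28+29+12+13 = 97
H-N-U-A-R-H: 13+17+7+29+35 = 101
H-N-U-R-A-H: 13+17+28+29+17 = 104
H-N-A-U-R-H: 13+12+7+28+35 = 95
H-N-R-U-A-H: 13+25+28+7+17 = 90
H-A-U-N-R-H: 17+7+17+25+35 = 101
H-A-N-U-R-H: 17+12+17+28+35 = 109
The minimum is 89.
One optimal route: H → U → A → R → N → H (or its reverse).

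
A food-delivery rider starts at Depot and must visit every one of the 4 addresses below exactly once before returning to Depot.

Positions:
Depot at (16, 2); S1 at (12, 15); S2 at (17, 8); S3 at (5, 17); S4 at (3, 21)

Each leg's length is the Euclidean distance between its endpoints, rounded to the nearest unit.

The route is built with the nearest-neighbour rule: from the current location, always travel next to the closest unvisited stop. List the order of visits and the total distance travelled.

Total distance 49 via the nearest-neighbour route Depot → S2 → S1 → S3 → S4 → Depot.

Depot → [S2:6 / S1:14 / S3:19 / S4:23] → S2 (6)
S2 → [S1:9 / S3:15 / S4:19] → S1 (9)
S1 → [S3:7 / S4:11] → S3 (7)
S3 → [S4:4] → S4 (4)
Return S4→Depot: 23.
Total = 6 + 9 + 7 + 4 + 23 = 49.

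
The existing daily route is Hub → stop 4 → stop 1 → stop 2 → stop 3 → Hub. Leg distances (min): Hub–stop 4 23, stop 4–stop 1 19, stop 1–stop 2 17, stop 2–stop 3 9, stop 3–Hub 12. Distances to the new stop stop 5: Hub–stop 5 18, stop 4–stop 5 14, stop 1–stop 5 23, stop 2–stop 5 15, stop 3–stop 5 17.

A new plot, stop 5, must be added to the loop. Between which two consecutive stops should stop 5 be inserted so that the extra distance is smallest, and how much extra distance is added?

Minimum extra distance: 9 min, inserting stop 5 between Hub and stop 4.

Insertion cost between consecutive stops i–j is d(i,stop 5) + d(stop 5,j) − d(i,j):
  between Hub and stop 4: 18 + 14 − 23 = 9
  between stop 4 and stop 1: 14 + 23 − 19 = 18
  between stop 1 and stop 2: 23 + 15 − 17 = 21
  between stop 2 and stop 3: 15 + 17 − 9 = 23
  between stop 3 and Hub: 17 + 18 − 12 = 23
Cheapest insertion is between Hub and stop 4, adding 9.
New total = 80 + 9 = 89.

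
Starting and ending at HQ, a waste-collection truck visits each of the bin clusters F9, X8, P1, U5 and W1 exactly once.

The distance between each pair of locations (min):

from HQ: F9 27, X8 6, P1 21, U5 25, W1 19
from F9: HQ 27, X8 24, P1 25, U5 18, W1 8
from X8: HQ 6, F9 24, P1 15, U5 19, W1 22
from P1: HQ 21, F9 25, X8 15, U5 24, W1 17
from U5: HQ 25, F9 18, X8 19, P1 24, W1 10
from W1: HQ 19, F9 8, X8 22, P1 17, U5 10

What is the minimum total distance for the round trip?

There are 60 distinct closed tours to check (reversals are equivalent).
HQ → F9 → X8 → P1 → U5 → W1 → HQ: 27+24+15+24+10+19 = 119
HQ → F9 → X8 → P1 → W1 → U5 → HQ: 27+24+15+17+10+25 = 118
HQ → F9 → X8 → U5 → P1 → W1 → HQ: 27+24+19+24+17+19 = 130
HQ → F9 → X8 → U5 → W1 → P1 → HQ: 27+24+19+10+17+21 = 118
HQ → F9 → X8 → W1 → P1 → U5 → HQ: 27+24+22+17+24+25 = 139
HQ → F9 → X8 → W1 → U5 → P1 → HQ: 27+24+22+10+24+21 = 128
HQ → F9 → P1 → X8 → U5 → W1 → HQ: 27+25+15+19+10+19 = 115
HQ → F9 → P1 → X8 → W1 → U5 → HQ: 27+25+15+22+10+25 = 124
HQ → F9 → P1 → U5 → X8 → W1 → HQ: 27+25+24+19+22+19 = 136
HQ → F9 → P1 → U5 → W1 → X8 → HQ: 27+25+24+10+22+6 = 114
HQ → F9 → P1 → W1 → X8 → U5 → HQ: 27+25+17+22+19+25 = 135
HQ → F9 → P1 → W1 → U5 → X8 → HQ: 27+25+17+10+19+6 = 104
HQ → F9 → U5 → X8 → P1 → W1 → HQ: 27+18+19+15+17+19 = 115
HQ → F9 → U5 → X8 → W1 → P1 → HQ: 27+18+19+22+17+21 = 124
… (46 more)
HQ → X8 → P1 → F9 → W1 → U5 → HQ: 6+15+25+8+10+25 = 89  ← best
The minimum is 89.
One optimal route: HQ → X8 → P1 → F9 → W1 → U5 → HQ (or its reverse).

89 min — the shortest possible round trip.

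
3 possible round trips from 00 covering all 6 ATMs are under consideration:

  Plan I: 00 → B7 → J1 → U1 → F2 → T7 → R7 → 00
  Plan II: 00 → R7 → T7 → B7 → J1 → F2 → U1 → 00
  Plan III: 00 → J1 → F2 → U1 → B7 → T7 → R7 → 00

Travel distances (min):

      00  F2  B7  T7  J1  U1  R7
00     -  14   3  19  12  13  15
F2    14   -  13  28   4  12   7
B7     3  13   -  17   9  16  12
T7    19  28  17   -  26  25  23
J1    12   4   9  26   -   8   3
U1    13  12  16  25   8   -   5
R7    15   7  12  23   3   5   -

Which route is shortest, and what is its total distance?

93 min — Plan II is the shortest.

Plan I: 3 + 9 + 8 + 12 + 28 + 23 + 15 = 98
Plan II: 15 + 23 + 17 + 9 + 4 + 12 + 13 = 93
Plan III: 12 + 4 + 12 + 16 + 17 + 23 + 15 = 99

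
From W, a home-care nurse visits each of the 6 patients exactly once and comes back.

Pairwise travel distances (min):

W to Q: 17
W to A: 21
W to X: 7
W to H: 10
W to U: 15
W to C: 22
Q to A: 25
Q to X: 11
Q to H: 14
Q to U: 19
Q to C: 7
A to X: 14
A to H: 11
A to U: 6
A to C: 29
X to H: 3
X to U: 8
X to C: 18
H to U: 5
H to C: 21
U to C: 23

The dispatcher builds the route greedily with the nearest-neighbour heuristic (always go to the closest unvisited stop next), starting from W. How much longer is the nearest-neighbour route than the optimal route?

From W: X=7, H=10, U=15, Q=17, A=21, C=22 → choose X (7).
From X: H=3, U=8, Q=11, A=14, C=18 → choose H (3).
From H: U=5, A=11, Q=14, C=21 → choose U (5).
From U: A=6, Q=19, C=23 → choose A (6).
From A: Q=25, C=29 → choose Q (25).
From Q: C=7 → choose C (7).
NN route W → X → H → U → A → Q → C → W costs 75.
Optimal: W → Q → C → A → U → H → X → W costs 74 (by enumerating all 360 distinct tours).
Excess = 75 − 74 = 1.

1 min longer than the optimal tour.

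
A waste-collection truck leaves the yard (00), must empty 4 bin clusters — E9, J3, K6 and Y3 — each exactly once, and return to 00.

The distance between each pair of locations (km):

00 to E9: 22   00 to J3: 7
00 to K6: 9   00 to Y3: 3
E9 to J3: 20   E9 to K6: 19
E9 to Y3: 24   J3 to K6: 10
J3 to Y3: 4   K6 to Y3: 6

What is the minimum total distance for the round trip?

Minimum total distance: 55 km.

With 4 stops there are 4!/2 = 12 distinct round trips (a route and its reverse cost the same).
00 - E9 - J3 - K6 - Y3 - 00: 22+20+10+6+3 = 61
00 - E9 - J3 - Y3 - K6 - 00: 22+20+4+6+9 = 61
00 - E9 - K6 - J3 - Y3 - 00: 22+19+10+4+3 = 58
00 - E9 - K6 - Y3 - J3 - 00: 22+19+6+4+7 = 58
00 - E9 - Y3 - J3 - K6 - 00: 22+24+4+10+9 = 69
00 - E9 - Y3 - K6 - J3 - 00: 22+24+6+10+7 = 69
00 - J3 - E9 - K6 - Y3 - 00: 7+20+19+6+3 = 55
00 - J3 - E9 - Y3 - K6 - 00: 7+20+24+6+9 = 66
00 - J3 - K6 - E9 - Y3 - 00: 7+10+19+24+3 = 63
00 - J3 - Y3 - E9 - K6 - 00: 7+4+24+19+9 = 63
00 - K6 - E9 - J3 - Y3 - 00: 9+19+20+4+3 = 55
00 - K6 - J3 - E9 - Y3 - 00: 9+10+20+24+3 = 66
The minimum is 55.
One optimal route: 00 → J3 → E9 → K6 → Y3 → 00 (or its reverse).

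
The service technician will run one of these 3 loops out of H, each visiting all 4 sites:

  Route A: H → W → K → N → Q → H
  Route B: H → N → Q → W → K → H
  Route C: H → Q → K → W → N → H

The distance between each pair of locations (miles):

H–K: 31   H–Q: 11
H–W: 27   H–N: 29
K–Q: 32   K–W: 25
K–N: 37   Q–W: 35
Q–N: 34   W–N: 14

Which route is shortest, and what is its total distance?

Shortest is Route C, total 111 miles.

Route A: 27 + 25 + 37 + 34 + 11 = 134
Route B: 29 + 34 + 35 + 25 + 31 = 154
Route C: 11 + 32 + 25 + 14 + 29 = 111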